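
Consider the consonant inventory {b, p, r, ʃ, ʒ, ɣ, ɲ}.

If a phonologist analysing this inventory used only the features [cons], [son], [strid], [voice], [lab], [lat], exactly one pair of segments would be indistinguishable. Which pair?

/ɲ/ (palatal nasal) and /r/ (alveolar trill) are both [+consonantal], [+sonorant], [−strident], [+voice], [−labial], [−lateral], so none of the listed features separates them. (They do differ in [nasal], [continuant] and [dorsal], which are not among the given features.) Every other pair in the inventory differs on at least one listed feature.

ɲ, r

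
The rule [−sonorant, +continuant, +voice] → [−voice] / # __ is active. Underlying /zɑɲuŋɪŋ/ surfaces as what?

[sɑɲuŋɪŋ]

Only the initial segment /z/ is both word-initial and matches the structural description. It is a voiced alveolar fricative, so [−sonorant, +continuant, +voice] holds; changing it to [−voice] with all other features held fixed yields /s/ (voiceless alveolar fricative). No other segment meets both the structural description and the environment, so the output is [sɑɲuŋɪŋ].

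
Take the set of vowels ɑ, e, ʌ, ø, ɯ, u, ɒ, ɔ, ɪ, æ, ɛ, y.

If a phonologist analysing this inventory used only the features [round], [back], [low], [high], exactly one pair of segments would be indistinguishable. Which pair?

e, ɛ

On the given features, /e/ and /ɛ/ have an identical profile: [−round], [−back], [−low], [−high]. No other two segments in the inventory coincide on all 4 features. (They do differ in [tense], which is not among the given features.)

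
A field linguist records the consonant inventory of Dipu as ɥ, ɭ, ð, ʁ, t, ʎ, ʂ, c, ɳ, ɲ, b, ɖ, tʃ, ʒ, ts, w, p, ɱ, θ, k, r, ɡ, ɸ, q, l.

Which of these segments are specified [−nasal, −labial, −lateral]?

ð, ʁ, t, ʂ, c, ɖ, tʃ, ʒ, ts, θ, k, r, ɡ, q

Checking each segment against [−nasal], [−labial], [−lateral]: /ð/ (voiced dental fricative), /ʁ/ (voiced uvular fricative), /t/ (voiceless alveolar stop), /ʂ/ (voiceless retroflex fricative), /c/ (voiceless palatal stop), /ɖ/ (voiced retroflex stop), among others, satisfy every feature; every other segment in the inventory fails at least one.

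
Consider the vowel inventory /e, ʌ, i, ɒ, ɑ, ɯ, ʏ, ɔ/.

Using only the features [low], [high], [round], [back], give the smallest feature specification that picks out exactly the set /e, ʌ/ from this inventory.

The class [−high], [−low], [−round] has exactly /e, ʌ/ as its extension in this inventory. No smaller conjunction from the listed features achieves this: [−low, −round] alone would also admit /i, ɯ/; [−high, −round] alone would also admit /ɑ/; [−high, −low] alone would also admit /ɔ/; and checking the remaining two-feature bundles turns up none with this extension.

[−high, −low, −round]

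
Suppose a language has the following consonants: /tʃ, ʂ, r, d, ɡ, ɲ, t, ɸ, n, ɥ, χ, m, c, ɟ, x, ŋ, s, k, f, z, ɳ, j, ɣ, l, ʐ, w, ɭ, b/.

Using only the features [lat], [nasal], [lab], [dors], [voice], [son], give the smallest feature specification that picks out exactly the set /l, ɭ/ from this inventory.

[+lat]

The target set is precisely the extension of [+lateral] in this inventory.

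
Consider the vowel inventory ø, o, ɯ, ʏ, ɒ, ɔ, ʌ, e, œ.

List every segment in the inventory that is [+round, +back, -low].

o, ɔ

Checking each segment against [+round], [+back], [-low]: /o/ (mid back rounded tense vowel), /ɔ/ (mid back rounded lax vowel) satisfy every feature; every other segment in the inventory fails at least one.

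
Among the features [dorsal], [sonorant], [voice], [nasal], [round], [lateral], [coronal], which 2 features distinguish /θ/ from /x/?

[coronal], [dorsal]

The two segments share [−sonorant], [−voice], [−nasal], [−round], [−lateral]. The only features from the list on which they differ: /θ/ is [+coronal] while /x/ is [−coronal]; /θ/ is [−dorsal] while /x/ is [+dorsal].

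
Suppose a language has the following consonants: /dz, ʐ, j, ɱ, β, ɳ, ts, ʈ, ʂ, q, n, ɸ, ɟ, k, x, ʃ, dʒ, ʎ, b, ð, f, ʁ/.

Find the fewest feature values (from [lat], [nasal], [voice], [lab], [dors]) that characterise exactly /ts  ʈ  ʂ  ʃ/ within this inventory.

/ts, ʈ, ʂ, ʃ/ are all [-voice], [-labial], [-dorsal], and no other segment in the inventory matches all three values. Dropping any one of them over-generates: [-labial, -dorsal] alone would also admit /dz, ʐ, ɳ, n, …/; [-voice, -dorsal] alone would also admit /ɸ, f/; [-voice, -labial] alone would also admit /q, k, x/. No other combination of two listed features picks out exactly this set either, so fewer than three features will not do.

[-voice, -lab, -dors]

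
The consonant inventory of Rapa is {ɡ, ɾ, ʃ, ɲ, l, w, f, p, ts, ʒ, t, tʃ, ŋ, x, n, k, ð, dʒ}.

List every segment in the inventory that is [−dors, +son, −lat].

Among the inventory, the [−dorsal] segments are /ɾ, ʃ, l, f, p, ts, ʒ, t, tʃ, n, ð, dʒ/.
Within that set, [+sonorant] gives /ɾ, l, n/.
Intersecting with [−lateral] leaves /ɾ, n/.

ɾ, n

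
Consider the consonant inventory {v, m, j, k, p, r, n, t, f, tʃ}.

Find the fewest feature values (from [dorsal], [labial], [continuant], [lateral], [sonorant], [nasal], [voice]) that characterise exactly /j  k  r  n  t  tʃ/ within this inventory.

[−labial]

/j, k, r, n, t, tʃ/ are exactly the [−labial] segments in the inventory, so a single feature suffices.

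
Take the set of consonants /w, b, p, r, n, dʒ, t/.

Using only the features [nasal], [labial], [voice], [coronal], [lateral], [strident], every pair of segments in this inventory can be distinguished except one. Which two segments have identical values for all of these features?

Both /w/ and /b/ are [−nasal], [+labial], [+voice], [−coronal], [−lateral], [−strident]. Since the list omits [sonorant], [continuant], [round] and [dorsal] — which do distinguish the labial-velar glide from the voiced bilabial stop — this pair collapses; all other pairs remain distinct.

w, b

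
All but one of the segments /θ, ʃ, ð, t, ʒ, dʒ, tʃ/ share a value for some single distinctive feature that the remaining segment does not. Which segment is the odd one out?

t

/ð, θ, ʒ, dʒ, tʃ, ʃ/ are all [+distributed], but /t/ (voiceless alveolar stop) is [−distributed]. No other single segment can be removed to leave a set sharing one feature value that the removed segment lacks, so /t/ is the odd one out.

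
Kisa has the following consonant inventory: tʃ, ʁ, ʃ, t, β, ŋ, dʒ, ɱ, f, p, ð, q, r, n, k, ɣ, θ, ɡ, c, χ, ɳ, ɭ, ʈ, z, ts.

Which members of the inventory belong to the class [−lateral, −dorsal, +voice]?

Eliminate segments failing any feature: /tʃ, ʃ, t, f, p, θ, ʈ, ts/ are [−voice]; /ʁ, ŋ, q, k, ɣ, ɡ, c, χ/ are [+dorsal]; /ɭ/ is [+lateral]. The remaining /β, dʒ, ɱ, ð, r, n, ɳ, z/ satisfy [−lateral], [−dorsal], [+voice].

β, dʒ, ɱ, ð, r, n, ɳ, z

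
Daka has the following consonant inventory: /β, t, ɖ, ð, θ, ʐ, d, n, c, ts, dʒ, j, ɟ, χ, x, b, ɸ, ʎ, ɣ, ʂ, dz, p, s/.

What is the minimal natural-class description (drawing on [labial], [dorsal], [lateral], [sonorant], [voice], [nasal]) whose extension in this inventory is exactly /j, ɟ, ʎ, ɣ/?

[+voice, +dorsal]

/j, ɟ, ʎ, ɣ/ are all [+voice], [+dorsal], and no other segment in the inventory matches both values. Dropping any one of them over-generates: [+dorsal] alone would also admit /c, χ, x/; [+voice] alone would also admit /β, ɖ, ð, ʐ, …/. No other single listed feature picks out exactly this set either, so fewer than two features will not do.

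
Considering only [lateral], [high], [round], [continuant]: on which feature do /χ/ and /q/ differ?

[continuant]

The two segments share [−lateral], [−high], [−round]. The only feature from the list on which they differ: /χ/ is [+continuant] while /q/ is [−continuant].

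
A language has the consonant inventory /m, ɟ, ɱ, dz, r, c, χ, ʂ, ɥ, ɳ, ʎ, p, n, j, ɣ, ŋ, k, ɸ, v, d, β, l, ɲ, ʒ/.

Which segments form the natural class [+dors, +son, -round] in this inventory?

ʎ, j, ŋ, ɲ

Checking each segment against [+dorsal], [+sonorant], [-round]: /ʎ/ (palatal lateral approximant), /j/ (palatal glide), /ŋ/ (velar nasal), /ɲ/ (palatal nasal) satisfy every feature; every other segment in the inventory fails at least one.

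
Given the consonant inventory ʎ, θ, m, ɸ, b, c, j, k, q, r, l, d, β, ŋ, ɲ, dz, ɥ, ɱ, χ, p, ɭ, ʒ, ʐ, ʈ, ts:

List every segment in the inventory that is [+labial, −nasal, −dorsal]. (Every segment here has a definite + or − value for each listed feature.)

Among the inventory, the [+labial] segments are /m, ɸ, b, β, ɥ, ɱ, p/.
Among these, [−nasal] gives /ɸ, b, β, ɥ, p/.
Within that set, [−dorsal] leaves /ɸ, b, β, p/.

ɸ, b, β, p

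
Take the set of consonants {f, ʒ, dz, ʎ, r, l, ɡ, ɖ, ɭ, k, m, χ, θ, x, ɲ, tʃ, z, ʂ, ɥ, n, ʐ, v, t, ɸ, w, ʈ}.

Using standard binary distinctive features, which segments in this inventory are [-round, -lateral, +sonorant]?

r, m, ɲ, n

First, the [-round] segments are /f, ʒ, dz, ʎ, r, l, ɡ, ɖ, ɭ, k, m, χ, θ, x, ɲ, tʃ, z, ʂ, n, ʐ, v, t, ɸ, ʈ/.
Intersecting with [-lateral] gives /f, ʒ, dz, r, ɡ, ɖ, k, m, χ, θ, x, ɲ, tʃ, z, ʂ, n, ʐ, v, t, ɸ, ʈ/.
Intersecting with [+sonorant] leaves /r, m, ɲ, n/.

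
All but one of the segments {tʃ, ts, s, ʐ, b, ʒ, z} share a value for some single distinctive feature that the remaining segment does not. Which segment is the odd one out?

/ʒ, ts, tʃ, z, ʐ, s/ are all [+strident], but /b/ (voiced bilabial stop) is [-strident]. No other single segment can be removed to leave a set sharing one feature value that the removed segment lacks, so /b/ is the odd one out.

b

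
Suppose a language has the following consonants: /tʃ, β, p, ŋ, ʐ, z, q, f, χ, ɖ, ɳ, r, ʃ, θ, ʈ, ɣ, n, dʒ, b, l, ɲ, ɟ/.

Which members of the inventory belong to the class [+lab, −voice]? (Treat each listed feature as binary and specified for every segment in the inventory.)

p, f

Eliminate segments failing any feature: /tʃ, ŋ, ʐ, z, q, χ, ɖ, ɳ, r, ʃ, θ, ʈ, ɣ, n, dʒ, l, ɲ, ɟ/ are [−labial]; /β, b/ are [+voice]. The remaining /p, f/ satisfy [+labial], [−voice].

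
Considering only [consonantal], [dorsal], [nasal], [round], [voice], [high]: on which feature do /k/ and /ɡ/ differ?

The two segments share [+consonantal], [+dorsal], [−nasal], [−round], [+high]. The only feature from the list on which they differ: /k/ is [−voice] while /ɡ/ is [+voice].

[voice]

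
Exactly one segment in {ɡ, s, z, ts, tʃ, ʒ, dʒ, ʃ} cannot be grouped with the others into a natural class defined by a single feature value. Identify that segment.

ɡ

[strident] (equivalently [coronal], [dorsal]) groups all but one: /ʒ, z, ts, tʃ, dʒ, ʃ, s/ share [+strident] while /ɡ/ (voiced velar stop) alone is [-strident]. Removing any other segment would not leave a single-feature class that excludes it.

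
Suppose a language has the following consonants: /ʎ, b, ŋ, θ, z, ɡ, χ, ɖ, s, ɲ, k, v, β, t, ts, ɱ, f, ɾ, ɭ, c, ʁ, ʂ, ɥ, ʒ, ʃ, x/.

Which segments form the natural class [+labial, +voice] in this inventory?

b, v, β, ɱ, ɥ

Checking each segment against [+labial], [+voice]: /b/ (voiced bilabial stop), /v/ (voiced labiodental fricative), /β/ (voiced bilabial fricative), /ɱ/ (labiodental nasal), /ɥ/ (labial-palatal glide) satisfy every feature; every other segment in the inventory fails at least one.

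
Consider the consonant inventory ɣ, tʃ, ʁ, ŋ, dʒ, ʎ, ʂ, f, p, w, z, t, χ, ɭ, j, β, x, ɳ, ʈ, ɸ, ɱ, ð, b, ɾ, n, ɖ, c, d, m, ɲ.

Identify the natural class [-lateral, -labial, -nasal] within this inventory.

ɣ, tʃ, ʁ, dʒ, ʂ, z, t, χ, j, x, ʈ, ð, ɾ, ɖ, c, d

The [-lateral] segments are /ɣ, tʃ, ʁ, ŋ, dʒ, ʂ, f, p, w, z, t, χ, j, β, x, ɳ, ʈ, ɸ, ɱ, ð, b, ɾ, n, ɖ, c, d, m, ɲ/.
Of those, [-labial] gives /ɣ, tʃ, ʁ, ŋ, dʒ, ʂ, z, t, χ, j, x, ɳ, ʈ, ð, ɾ, n, ɖ, c, d, ɲ/.
Intersecting with [-nasal] leaves /ɣ, tʃ, ʁ, dʒ, ʂ, z, t, χ, j, x, ʈ, ð, ɾ, ɖ, c, d/.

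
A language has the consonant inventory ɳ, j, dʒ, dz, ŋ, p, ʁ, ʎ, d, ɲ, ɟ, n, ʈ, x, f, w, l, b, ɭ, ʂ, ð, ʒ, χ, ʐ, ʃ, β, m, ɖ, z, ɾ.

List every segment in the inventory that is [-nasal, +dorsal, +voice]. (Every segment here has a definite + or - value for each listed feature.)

Among the inventory, the [-nasal] segments are /j, dʒ, dz, p, ʁ, ʎ, d, ɟ, ʈ, x, f, w, l, b, ɭ, ʂ, ð, ʒ, χ, ʐ, ʃ, β, ɖ, z, ɾ/.
Of those, [+dorsal] gives /j, ʁ, ʎ, ɟ, x, w, χ/.
Among these, [+voice] leaves /j, ʁ, ʎ, ɟ, w/.

j, ʁ, ʎ, ɟ, w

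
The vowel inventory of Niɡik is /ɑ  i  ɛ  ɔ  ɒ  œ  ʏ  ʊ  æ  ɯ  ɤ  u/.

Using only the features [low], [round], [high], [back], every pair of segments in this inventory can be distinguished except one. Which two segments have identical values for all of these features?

ʊ, u

On the given features, /ʊ/ and /u/ have an identical profile: [−low], [+round], [+high], [+back]. No other two segments in the inventory coincide on all 4 features. (They do differ in [tense], which is not among the given features.)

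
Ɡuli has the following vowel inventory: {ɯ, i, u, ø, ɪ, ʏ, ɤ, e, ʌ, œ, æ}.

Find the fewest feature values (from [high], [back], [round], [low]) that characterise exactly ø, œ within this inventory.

[-high, +round]

Every target segment is [-high], [+round]; each remaining inventory member fails at least one of these. Each conjunct is needed — [+round] alone would also admit /u, ʏ/; [-high] alone would also admit /ɤ, e, ʌ, æ/ — and no other single listed feature has exactly this extension, so two is the minimum.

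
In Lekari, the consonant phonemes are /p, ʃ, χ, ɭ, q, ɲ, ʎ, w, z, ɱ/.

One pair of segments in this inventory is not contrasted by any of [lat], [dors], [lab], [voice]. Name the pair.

q, χ

/q/ (voiceless uvular stop) and /χ/ (voiceless uvular fricative) are both [-lateral], [+dorsal], [-labial], [-voice], so none of the listed features separates them. (They do differ in [continuant], which is not among the given features.) Every other pair in the inventory differs on at least one listed feature.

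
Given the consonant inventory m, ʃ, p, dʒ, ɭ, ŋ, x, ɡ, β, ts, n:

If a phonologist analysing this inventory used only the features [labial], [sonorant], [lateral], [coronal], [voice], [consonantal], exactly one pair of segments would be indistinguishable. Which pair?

On the given features, /ʃ/ and /ts/ have an identical profile: [−labial], [−sonorant], [−lateral], [+coronal], [−voice], [+consonantal]. No other two segments in the inventory coincide on all 6 features. (They do differ in [continuant], [anterior] and [distributed], which are not among the given features.)

ʃ, ts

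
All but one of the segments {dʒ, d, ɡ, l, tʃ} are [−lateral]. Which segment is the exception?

l

/l/ is the alveolar lateral approximant, which is [+lateral]; the rest — /dʒ, ɡ, d, tʃ/ — are [−lateral].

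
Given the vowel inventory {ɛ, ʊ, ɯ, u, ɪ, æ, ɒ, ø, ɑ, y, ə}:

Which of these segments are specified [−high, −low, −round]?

Checking each segment against [−high], [−low], [−round]: /ɛ/ (mid front unrounded lax vowel), /ə/ (mid central vowel (schwa)) satisfy every feature; every other segment in the inventory fails at least one.

ɛ, ə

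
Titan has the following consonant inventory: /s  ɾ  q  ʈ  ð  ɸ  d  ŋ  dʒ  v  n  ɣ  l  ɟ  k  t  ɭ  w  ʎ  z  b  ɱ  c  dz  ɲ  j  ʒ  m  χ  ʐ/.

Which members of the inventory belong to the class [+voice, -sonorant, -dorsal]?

ð, d, dʒ, v, z, b, dz, ʒ, ʐ

Checking each segment against [+voice], [-sonorant], [-dorsal]: /ð/ (voiced dental fricative), /d/ (voiced alveolar stop), /dʒ/ (voiced postalveolar affricate), /v/ (voiced labiodental fricative), /z/ (voiced alveolar fricative), /b/ (voiced bilabial stop), among others, satisfy every feature; every other segment in the inventory fails at least one.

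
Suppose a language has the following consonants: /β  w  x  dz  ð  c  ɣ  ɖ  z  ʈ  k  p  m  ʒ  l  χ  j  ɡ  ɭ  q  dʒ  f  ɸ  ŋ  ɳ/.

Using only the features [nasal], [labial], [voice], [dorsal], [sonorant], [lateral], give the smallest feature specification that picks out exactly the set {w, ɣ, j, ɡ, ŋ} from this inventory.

[+voice, +dorsal]

Every target segment is [+voice], [+dorsal]; each remaining inventory member fails at least one of these. Each conjunct is needed — [+dorsal] alone would also admit /x, c, k, χ, …/; [+voice] alone would also admit /β, dz, ð, ɖ, …/ — and no other single listed feature has exactly this extension, so two is the minimum.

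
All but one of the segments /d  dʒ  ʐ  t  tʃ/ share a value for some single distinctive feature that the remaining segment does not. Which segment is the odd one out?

ʐ

The remaining segments after removing /ʐ/ share [-continuant]; /ʐ/ (voiced retroflex fricative) is [+continuant]. For every other candidate removal, the leftover set fails to share any single feature value that the removed segment lacks.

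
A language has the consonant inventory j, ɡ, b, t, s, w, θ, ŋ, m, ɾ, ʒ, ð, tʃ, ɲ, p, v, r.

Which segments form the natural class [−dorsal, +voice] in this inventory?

b, m, ɾ, ʒ, ð, v, r

Checking each segment against [−dorsal], [+voice]: /b/ (voiced bilabial stop), /m/ (bilabial nasal), /ɾ/ (alveolar tap), /ʒ/ (voiced postalveolar fricative), /ð/ (voiced dental fricative), /v/ (voiced labiodental fricative), among others, satisfy every feature; every other segment in the inventory fails at least one.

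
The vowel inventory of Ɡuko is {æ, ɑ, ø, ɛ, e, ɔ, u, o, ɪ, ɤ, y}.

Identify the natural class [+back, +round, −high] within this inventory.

Eliminate segments failing any feature: /æ, ø, ɛ, e, ɪ, y/ are [−back]; /ɑ, ɤ/ are [−round]; /u/ is [+high]. The remaining /ɔ, o/ satisfy [+back], [+round], [−high].

ɔ, o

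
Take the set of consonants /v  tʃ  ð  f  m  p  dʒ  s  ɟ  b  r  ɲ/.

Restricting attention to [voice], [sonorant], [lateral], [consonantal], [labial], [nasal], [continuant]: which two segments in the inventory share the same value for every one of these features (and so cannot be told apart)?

dʒ, ɟ

On the given features, /dʒ/ and /ɟ/ have an identical profile: [+voice], [-sonorant], [-lateral], [+consonantal], [-labial], [-nasal], [-continuant]. No other two segments in the inventory coincide on all 7 features. (They do differ in [strident], [delayed release] and [dorsal], which are not among the given features.)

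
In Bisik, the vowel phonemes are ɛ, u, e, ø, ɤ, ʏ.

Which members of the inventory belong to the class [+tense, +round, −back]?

ø

The [+tense] segments are /u, e, ø, ɤ/.
Within that set, [+round] gives /u, ø/.
Within that set, [−back] leaves /ø/.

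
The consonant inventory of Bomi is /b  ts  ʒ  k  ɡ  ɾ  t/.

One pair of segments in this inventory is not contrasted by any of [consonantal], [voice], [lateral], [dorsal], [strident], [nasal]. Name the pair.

ɾ, b

On the given features, /ɾ/ and /b/ have an identical profile: [+consonantal], [+voice], [−lateral], [−dorsal], [−strident], [−nasal]. No other two segments in the inventory coincide on all 6 features. (They do differ in [sonorant], [labial] and [coronal], which are not among the given features.)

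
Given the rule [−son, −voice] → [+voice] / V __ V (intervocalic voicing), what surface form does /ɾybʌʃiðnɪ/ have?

Only /ʃ/ occurs between two vowels (/ʌ/ __ /i/) and matches the structural description. It is a voiceless postalveolar fricative, so [−son, −voice] holds; changing it to [+voice] with all other features held fixed yields /ʒ/ (voiced postalveolar fricative). No other segment meets both the structural description and the environment, so the output is [ɾybʌʒiðnɪ].

[ɾybʌʒiðnɪ]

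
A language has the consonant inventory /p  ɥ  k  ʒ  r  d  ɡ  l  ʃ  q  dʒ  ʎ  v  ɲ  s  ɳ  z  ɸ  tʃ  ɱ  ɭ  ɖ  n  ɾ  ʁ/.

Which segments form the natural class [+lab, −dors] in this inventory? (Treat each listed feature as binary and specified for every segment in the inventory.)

p, v, ɸ, ɱ

Checking each segment against [+labial], [−dorsal]: /p/ (voiceless bilabial stop), /v/ (voiced labiodental fricative), /ɸ/ (voiceless bilabial fricative), /ɱ/ (labiodental nasal) satisfy every feature; every other segment in the inventory fails at least one.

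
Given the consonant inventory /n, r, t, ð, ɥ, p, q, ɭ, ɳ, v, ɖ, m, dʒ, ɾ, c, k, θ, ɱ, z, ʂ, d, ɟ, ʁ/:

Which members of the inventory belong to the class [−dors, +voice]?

Checking each segment against [−dorsal], [+voice]: /n/ (alveolar nasal), /r/ (alveolar trill), /ð/ (voiced dental fricative), /ɭ/ (retroflex lateral approximant), /ɳ/ (retroflex nasal), /v/ (voiced labiodental fricative), among others, satisfy every feature; every other segment in the inventory fails at least one.

n, r, ð, ɭ, ɳ, v, ɖ, m, dʒ, ɾ, ɱ, z, d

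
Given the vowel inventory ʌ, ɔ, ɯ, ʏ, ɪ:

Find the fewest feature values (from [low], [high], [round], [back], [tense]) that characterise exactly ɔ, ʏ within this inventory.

[+round]

Every target segment is [+round] and no other inventory member is, so one feature is enough.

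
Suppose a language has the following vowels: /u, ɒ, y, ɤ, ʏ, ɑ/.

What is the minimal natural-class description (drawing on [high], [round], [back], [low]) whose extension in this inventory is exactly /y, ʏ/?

[−back]

The target set is precisely the extension of [−back] in this inventory.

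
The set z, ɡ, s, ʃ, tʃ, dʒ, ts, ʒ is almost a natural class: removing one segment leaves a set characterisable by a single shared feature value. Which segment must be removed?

The remaining segments after removing /ɡ/ share [+strident]; /ɡ/ (voiced velar stop) is [-strident]. For every other candidate removal, the leftover set fails to share any single feature value that the removed segment lacks.

ɡ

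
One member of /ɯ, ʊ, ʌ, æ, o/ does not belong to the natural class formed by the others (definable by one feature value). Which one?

/ʊ, o, ɯ, ʌ/ are all [+back], but /æ/ (low front unrounded vowel) is [−back]. No other single segment can be removed to leave a set sharing one feature value that the removed segment lacks, so /æ/ is the odd one out.

æ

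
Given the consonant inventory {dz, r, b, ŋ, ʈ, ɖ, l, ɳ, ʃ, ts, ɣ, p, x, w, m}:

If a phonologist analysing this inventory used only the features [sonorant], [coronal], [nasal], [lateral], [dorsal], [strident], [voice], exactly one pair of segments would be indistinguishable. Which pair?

ts, ʃ

Both /ts/ and /ʃ/ are [−sonorant], [+coronal], [−nasal], [−lateral], [−dorsal], [+strident], [−voice]. Since the list omits [continuant], [anterior] and [distributed] — which do distinguish the voiceless alveolar affricate from the voiceless postalveolar fricative — this pair collapses; all other pairs remain distinct.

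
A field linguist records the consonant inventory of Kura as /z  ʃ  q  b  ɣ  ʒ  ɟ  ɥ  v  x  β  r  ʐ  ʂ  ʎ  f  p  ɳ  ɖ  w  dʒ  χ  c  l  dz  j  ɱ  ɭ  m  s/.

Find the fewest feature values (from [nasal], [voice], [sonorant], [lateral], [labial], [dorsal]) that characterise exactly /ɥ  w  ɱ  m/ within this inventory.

The class [+sonorant], [+labial] has exactly /ɥ, w, ɱ, m/ as its extension in this inventory. No smaller conjunction from the listed features achieves this: [+labial] alone would also admit /b, v, β, f, …/; [+sonorant] alone would also admit /r, ʎ, ɳ, l, …/; and checking the remaining single features turns up none with this extension.

[+sonorant, +labial]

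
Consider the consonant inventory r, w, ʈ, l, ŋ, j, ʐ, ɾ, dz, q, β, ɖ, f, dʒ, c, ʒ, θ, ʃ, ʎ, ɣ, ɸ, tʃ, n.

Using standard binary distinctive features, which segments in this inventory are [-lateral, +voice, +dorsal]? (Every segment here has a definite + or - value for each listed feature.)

w, ŋ, j, ɣ

First, the [-lateral] segments are /r, w, ʈ, ŋ, j, ʐ, ɾ, dz, q, β, ɖ, f, dʒ, c, ʒ, θ, ʃ, ɣ, ɸ, tʃ, n/.
Intersecting with [+voice] gives /r, w, ŋ, j, ʐ, ɾ, dz, β, ɖ, dʒ, ʒ, ɣ, n/.
Then [+dorsal] leaves /w, ŋ, j, ɣ/.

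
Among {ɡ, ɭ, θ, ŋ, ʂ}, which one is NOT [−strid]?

ʂ

/ŋ, ɭ, ɡ, θ/ are all [−strident]; /ʂ/ (voiceless retroflex fricative) is [+strident].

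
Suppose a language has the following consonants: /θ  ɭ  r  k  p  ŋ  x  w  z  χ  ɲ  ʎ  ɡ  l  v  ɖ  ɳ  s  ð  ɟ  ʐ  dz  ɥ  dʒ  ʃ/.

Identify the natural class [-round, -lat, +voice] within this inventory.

r, ŋ, z, ɲ, ɡ, v, ɖ, ɳ, ð, ɟ, ʐ, dz, dʒ

Checking each segment against [-round], [-lateral], [+voice]: /r/ (alveolar trill), /ŋ/ (velar nasal), /z/ (voiced alveolar fricative), /ɲ/ (palatal nasal), /ɡ/ (voiced velar stop), /v/ (voiced labiodental fricative), among others, satisfy every feature; every other segment in the inventory fails at least one.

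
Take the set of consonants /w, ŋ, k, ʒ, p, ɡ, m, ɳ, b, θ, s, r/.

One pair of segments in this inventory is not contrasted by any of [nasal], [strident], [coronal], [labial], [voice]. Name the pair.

/b/ (voiced bilabial stop) and /w/ (labial-velar glide) are both [−nasal], [−strident], [−coronal], [+labial], [+voice], so none of the listed features separates them. (They do differ in [sonorant], [continuant], [round] and [dorsal], which are not among the given features.) Every other pair in the inventory differs on at least one listed feature.

b, w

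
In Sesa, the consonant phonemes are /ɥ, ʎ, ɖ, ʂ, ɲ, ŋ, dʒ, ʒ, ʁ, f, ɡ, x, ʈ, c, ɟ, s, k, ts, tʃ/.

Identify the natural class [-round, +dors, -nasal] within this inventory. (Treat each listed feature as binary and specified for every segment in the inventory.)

Eliminate segments failing any feature: /ɥ/ is [+round]; /ɖ, ʂ, dʒ, ʒ, f, ʈ, s, ts, tʃ/ are [-dorsal]; /ɲ, ŋ/ are [+nasal]. The remaining /ʎ, ʁ, ɡ, x, c, ɟ, k/ satisfy [-round], [+dorsal], [-nasal].

ʎ, ʁ, ɡ, x, c, ɟ, k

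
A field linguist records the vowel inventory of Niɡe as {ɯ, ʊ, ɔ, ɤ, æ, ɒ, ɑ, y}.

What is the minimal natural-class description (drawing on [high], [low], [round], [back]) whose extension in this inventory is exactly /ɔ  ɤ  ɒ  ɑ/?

/ɔ, ɤ, ɒ, ɑ/ are all [−high], [+back], and no other segment in the inventory matches both values. Dropping any one of them over-generates: [+back] alone would also admit /ɯ, ʊ/; [−high] alone would also admit /æ/. No other single listed feature picks out exactly this set either, so fewer than two features will not do.

[−high, +back]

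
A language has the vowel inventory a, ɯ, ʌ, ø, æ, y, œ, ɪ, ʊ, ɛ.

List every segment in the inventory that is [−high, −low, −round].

Eliminate segments failing any feature: /a, æ/ are [+low]; /ɯ, y, ɪ, ʊ/ are [+high]; /ø, œ/ are [+round]. The remaining /ʌ, ɛ/ satisfy [−high], [−low], [−round].

ʌ, ɛ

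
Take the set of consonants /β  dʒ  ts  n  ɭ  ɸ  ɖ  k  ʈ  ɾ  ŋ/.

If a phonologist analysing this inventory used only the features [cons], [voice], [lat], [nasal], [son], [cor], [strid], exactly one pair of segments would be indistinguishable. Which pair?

k, ɸ

/k/ (voiceless velar stop) and /ɸ/ (voiceless bilabial fricative) are both [+consonantal], [−voice], [−lateral], [−nasal], [−sonorant], [−coronal], [−strident], so none of the listed features separates them. (They do differ in [continuant], [labial] and [dorsal], which are not among the given features.) Every other pair in the inventory differs on at least one listed feature.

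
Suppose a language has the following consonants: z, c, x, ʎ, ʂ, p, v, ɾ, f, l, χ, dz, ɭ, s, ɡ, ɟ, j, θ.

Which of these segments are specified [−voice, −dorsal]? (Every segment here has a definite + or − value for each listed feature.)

Eliminate segments failing any feature: /z, ʎ, v, ɾ, l, dz, ɭ, ɡ, ɟ, j/ are [+voice]; /c, x, χ/ are [+dorsal]. The remaining /ʂ, p, f, s, θ/ satisfy [−voice], [−dorsal].

ʂ, p, f, s, θ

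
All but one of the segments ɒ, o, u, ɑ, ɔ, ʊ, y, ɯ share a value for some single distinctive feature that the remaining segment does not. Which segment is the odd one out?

y

The remaining segments after removing /y/ share [+back]; /y/ (high front rounded tense vowel) is [−back]. For every other candidate removal, the leftover set fails to share any single feature value that the removed segment lacks.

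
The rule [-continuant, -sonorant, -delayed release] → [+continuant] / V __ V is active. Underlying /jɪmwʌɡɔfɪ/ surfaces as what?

The only segment in the rule's environment that also matches [-continuant, -sonorant, -delayed release] is /ɡ/. Applying [+continuant] turns the voiced velar stop into /ɣ/ (voiced velar fricative), giving [jɪmwʌɣɔfɪ].

[jɪmwʌɣɔfɪ]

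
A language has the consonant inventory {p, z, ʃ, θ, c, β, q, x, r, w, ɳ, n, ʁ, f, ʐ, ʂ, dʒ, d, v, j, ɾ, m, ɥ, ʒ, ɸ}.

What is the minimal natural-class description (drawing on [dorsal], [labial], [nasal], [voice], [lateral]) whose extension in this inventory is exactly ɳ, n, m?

Every target segment is [+nasal] and no other inventory member is, so one feature is enough.

[+nasal]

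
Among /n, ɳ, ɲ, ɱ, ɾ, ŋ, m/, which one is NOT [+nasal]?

/ɾ/ is the alveolar tap, which is [-nasal]; the rest — /ɱ, m, ɳ, ɲ, n, ŋ/ — are [+nasal].

ɾ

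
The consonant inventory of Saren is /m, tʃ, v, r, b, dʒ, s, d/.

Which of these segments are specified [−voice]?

The [−voice] segments here are /tʃ, s/; the remaining /m, v, r, b, dʒ, d/ are [+voice].

tʃ, s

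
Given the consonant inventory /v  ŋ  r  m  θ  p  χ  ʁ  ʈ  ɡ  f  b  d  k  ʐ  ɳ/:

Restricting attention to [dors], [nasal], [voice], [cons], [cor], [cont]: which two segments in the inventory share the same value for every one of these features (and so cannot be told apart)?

r, ʐ

Both /r/ and /ʐ/ are [-dorsal], [-nasal], [+voice], [+consonantal], [+coronal], [+continuant]. Since the list omits [sonorant], [strident] and [anterior] — which do distinguish the alveolar trill from the voiced retroflex fricative — this pair collapses; all other pairs remain distinct.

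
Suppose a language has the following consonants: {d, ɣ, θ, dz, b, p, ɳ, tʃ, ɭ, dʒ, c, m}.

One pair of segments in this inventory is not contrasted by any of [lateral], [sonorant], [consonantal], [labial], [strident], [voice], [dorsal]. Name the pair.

Both /dʒ/ and /dz/ are [-lateral], [-sonorant], [+consonantal], [-labial], [+strident], [+voice], [-dorsal]. Since the list omits [anterior] and [distributed] — which do distinguish the voiced postalveolar affricate from the voiced alveolar affricate — this pair collapses; all other pairs remain distinct.

dʒ, dz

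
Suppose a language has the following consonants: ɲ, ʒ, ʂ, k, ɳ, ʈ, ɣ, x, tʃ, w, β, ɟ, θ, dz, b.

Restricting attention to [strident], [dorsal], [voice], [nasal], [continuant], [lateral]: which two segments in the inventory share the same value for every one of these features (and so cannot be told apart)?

ɣ, w

Both /ɣ/ and /w/ are [-strident], [+dorsal], [+voice], [-nasal], [+continuant], [-lateral]. Since the list omits [sonorant], [labial] and [round] — which do distinguish the voiced velar fricative from the labial-velar glide — this pair collapses; all other pairs remain distinct.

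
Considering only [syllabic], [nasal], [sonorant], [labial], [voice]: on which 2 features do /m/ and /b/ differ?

/m/ (bilabial nasal) and /b/ (voiced bilabial stop) agree on [−syllabic], [+labial], [+voice]. They differ on [sonorant] (/m/ [+], /b/ [−]), [nasal] (/m/ [+], /b/ [−]).

[sonorant], [nasal]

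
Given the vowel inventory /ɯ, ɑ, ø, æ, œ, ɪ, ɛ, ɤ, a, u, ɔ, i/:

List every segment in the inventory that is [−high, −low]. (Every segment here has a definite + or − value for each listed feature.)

First, the [−high] segments are /ɑ, ø, æ, œ, ɛ, ɤ, a, ɔ/.
Among these, [−low] leaves /ø, œ, ɛ, ɤ, ɔ/.

ø, œ, ɛ, ɤ, ɔ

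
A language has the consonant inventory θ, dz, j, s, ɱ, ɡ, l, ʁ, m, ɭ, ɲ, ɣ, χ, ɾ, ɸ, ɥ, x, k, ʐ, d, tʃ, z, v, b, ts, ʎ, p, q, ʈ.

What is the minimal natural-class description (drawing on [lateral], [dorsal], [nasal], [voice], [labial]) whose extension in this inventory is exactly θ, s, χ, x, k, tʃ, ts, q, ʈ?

/θ, s, χ, x, k, tʃ, ts, q, ʈ/ are all [-voice], [-labial], and no other segment in the inventory matches both values. Dropping any one of them over-generates: [-labial] alone would also admit /dz, j, ɡ, l, …/; [-voice] alone would also admit /ɸ, p/. No other single listed feature picks out exactly this set either, so fewer than two features will not do.

[-voice, -labial]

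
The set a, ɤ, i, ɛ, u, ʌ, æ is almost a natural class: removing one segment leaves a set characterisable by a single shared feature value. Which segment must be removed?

The remaining segments after removing /u/ share [-round]; /u/ (high back rounded tense vowel) is [+round]. For every other candidate removal, the leftover set fails to share any single feature value that the removed segment lacks.

u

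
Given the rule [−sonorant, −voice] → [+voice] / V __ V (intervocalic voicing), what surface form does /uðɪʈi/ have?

[uðɪɖi]

Only /ʈ/ occurs between two vowels (/ɪ/ __ /i/) and matches the structural description. It is a voiceless retroflex stop, so [−sonorant, −voice] holds; changing it to [+voice] with all other features held fixed yields /ɖ/ (voiced retroflex stop). No other segment meets both the structural description and the environment, so the output is [uðɪɖi].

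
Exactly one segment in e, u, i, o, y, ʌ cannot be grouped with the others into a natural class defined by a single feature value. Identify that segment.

[tense] groups all but one: /o, u, y, i, e/ share [+tense] while /ʌ/ (mid back unrounded lax vowel) alone is [-tense]. Removing any other segment would not leave a single-feature class that excludes it.

ʌ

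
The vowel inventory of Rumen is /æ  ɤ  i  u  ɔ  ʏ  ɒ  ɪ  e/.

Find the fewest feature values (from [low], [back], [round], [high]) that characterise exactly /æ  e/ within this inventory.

/æ, e/ are all [−high], [−back], and no other segment in the inventory matches both values. Dropping any one of them over-generates: [−back] alone would also admit /i, ʏ, ɪ/; [−high] alone would also admit /ɤ, ɔ, ɒ/. No other single listed feature picks out exactly this set either, so fewer than two features will not do.

[−high, −back]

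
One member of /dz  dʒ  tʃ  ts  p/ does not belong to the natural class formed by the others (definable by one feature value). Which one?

[delayed release] (equivalently [strident], [labial], [coronal]) groups all but one: /dz, dʒ, tʃ, ts/ share [+delayed release] while /p/ (voiceless bilabial stop) alone is [−delayed release]. Removing any other segment would not leave a single-feature class that excludes it.

p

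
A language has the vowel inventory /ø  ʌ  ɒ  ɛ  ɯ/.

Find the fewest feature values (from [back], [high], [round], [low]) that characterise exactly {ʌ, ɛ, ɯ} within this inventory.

[−round]

/ʌ, ɛ, ɯ/ are exactly the [−round] segments in the inventory, so a single feature suffices.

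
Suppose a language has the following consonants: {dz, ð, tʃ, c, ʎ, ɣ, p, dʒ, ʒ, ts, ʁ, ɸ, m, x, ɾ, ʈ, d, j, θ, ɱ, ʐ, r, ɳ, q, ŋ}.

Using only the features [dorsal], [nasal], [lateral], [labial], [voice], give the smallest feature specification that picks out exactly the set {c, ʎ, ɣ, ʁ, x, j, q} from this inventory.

[−nasal, +dorsal]

Every target segment is [−nasal], [+dorsal]; each remaining inventory member fails at least one of these. Each conjunct is needed — [+dorsal] alone would also admit /ŋ/; [−nasal] alone would also admit /dz, ð, tʃ, p, …/ — and no other single listed feature has exactly this extension, so two is the minimum.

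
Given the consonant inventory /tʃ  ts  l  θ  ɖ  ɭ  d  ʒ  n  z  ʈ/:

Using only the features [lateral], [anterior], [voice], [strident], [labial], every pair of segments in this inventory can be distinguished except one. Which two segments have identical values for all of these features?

n, d

Both /n/ and /d/ are [-lateral], [+anterior], [+voice], [-strident], [-labial]. Since the list omits [sonorant] and [nasal] — which do distinguish the alveolar nasal from the voiced alveolar stop — this pair collapses; all other pairs remain distinct.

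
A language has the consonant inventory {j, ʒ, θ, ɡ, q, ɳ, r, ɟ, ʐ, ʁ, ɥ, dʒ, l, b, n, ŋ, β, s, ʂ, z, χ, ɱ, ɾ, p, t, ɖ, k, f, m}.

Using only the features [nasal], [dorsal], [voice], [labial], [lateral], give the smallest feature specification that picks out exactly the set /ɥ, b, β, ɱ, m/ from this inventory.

[+voice, +labial]

Every target segment is [+voice], [+labial]; each remaining inventory member fails at least one of these. Each conjunct is needed — [+labial] alone would also admit /p, f/; [+voice] alone would also admit /j, ʒ, ɡ, ɳ, …/ — and no other single listed feature has exactly this extension, so two is the minimum.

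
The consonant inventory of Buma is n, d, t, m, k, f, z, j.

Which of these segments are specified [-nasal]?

d, t, k, f, z, j

The [-nasal] segments here are /d, t, k, f, z, j/; the remaining /n, m/ are [+nasal].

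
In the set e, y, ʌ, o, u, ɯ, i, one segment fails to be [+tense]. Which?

Every segment except /ʌ/ is [+tense]. /ʌ/ (mid back unrounded lax vowel) is [−tense], so it is the exception.

ʌ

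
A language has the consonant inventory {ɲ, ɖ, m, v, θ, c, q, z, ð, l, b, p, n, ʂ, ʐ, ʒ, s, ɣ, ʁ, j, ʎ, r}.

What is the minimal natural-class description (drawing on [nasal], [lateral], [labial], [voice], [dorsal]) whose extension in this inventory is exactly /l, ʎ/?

[+lateral]

Every target segment is [+lateral] and no other inventory member is, so one feature is enough.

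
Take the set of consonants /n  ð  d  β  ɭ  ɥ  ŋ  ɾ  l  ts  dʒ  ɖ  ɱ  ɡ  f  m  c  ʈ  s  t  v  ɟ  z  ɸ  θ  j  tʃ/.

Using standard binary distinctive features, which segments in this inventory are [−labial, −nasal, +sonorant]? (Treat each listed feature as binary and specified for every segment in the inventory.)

ɭ, ɾ, l, j

Among the inventory, the [−labial] segments are /n, ð, d, ɭ, ŋ, ɾ, l, ts, dʒ, ɖ, ɡ, c, ʈ, s, t, ɟ, z, θ, j, tʃ/.
Of those, [−nasal] gives /ð, d, ɭ, ɾ, l, ts, dʒ, ɖ, ɡ, c, ʈ, s, t, ɟ, z, θ, j, tʃ/.
Of those, [+sonorant] leaves /ɭ, ɾ, l, j/.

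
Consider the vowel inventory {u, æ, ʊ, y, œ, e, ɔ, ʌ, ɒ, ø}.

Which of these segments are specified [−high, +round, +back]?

Eliminate segments failing any feature: /u, ʊ, y/ are [+high]; /æ, e, ʌ/ are [−round]; /œ, ø/ are [−back]. The remaining /ɔ, ɒ/ satisfy [−high], [+round], [+back].

ɔ, ɒ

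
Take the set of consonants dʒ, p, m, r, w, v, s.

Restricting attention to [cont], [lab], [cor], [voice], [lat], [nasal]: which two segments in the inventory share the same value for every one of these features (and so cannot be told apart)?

Both /w/ and /v/ are [+continuant], [+labial], [-coronal], [+voice], [-lateral], [-nasal]. Since the list omits [sonorant], [round] and [dorsal] — which do distinguish the labial-velar glide from the voiced labiodental fricative — this pair collapses; all other pairs remain distinct.

w, v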